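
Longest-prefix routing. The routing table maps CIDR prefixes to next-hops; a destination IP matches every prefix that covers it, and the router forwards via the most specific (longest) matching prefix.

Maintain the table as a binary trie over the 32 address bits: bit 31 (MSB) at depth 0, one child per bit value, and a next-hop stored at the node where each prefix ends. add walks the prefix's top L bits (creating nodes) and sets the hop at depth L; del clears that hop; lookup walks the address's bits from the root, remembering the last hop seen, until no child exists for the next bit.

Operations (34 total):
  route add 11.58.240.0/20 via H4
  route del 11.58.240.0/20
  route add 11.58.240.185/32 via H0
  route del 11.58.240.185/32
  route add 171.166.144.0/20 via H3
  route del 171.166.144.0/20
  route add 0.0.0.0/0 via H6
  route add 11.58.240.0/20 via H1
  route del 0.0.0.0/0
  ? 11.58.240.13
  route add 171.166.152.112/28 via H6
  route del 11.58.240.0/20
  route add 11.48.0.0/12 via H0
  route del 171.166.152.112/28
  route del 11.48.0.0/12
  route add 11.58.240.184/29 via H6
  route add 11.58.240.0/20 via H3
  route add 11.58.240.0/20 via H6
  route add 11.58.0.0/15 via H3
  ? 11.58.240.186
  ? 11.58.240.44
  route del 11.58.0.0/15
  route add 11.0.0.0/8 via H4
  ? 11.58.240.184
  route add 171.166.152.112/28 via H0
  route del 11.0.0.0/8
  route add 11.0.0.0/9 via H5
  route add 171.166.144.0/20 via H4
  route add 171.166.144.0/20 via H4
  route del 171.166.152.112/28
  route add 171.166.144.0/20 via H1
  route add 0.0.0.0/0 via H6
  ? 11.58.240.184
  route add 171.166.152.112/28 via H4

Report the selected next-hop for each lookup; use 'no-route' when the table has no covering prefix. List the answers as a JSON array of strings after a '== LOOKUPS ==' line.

Process each operation:
  add 11.58.240.0/20 -> H4 at depth 20
  del 11.58.240.0/20 (clear depth 20)
  add 11.58.240.185/32 -> H0 at depth 32
  del 11.58.240.185/32 (clear depth 32)
  add 171.166.144.0/20 -> H3 at depth 20
  del 171.166.144.0/20 (clear depth 20)
  add 0.0.0.0/0 -> H6 at depth 0
  add 11.58.240.0/20 -> H1 at depth 20
  del 0.0.0.0/0 (clear depth 0)
  ? 11.58.240.13  path d0:-→d1:-→d2:-→d3:-→d4:-→d5:-→d6:-→d7:-→d8:-→d9:-→d10:-→d11:-→d12:-→d13:-→d14:-→d15:-→d16:-→d17:-→d18:-→d19:-→d20:H1→d21:-→d22:-→d23:-→d24:-  best=H1
  add 171.166.152.112/28 -> H6 at depth 28
  del 11.58.240.0/20 (clear depth 20)
  add 11.48.0.0/12 -> H0 at depth 12
  del 171.166.152.112/28 (clear depth 28)
  del 11.48.0.0/12 (clear depth 12)
  add 11.58.240.184/29 -> H6 at depth 29
  add 11.58.240.0/20 -> H3 at depth 20
  add 11.58.240.0/20 -> H6 at depth 20
  add 11.58.0.0/15 -> H3 at depth 15
  ? 11.58.240.186  path d0:-→d1:-→d2:-→d3:-→d4:-→d5:-→d6:-→d7:-→d8:-→d9:-→d10:-→d11:-→d12:-→d13:-→d14:-→d15:H3→d16:-→d17:-→d18:-→d19:-→d20:H6→d21:-→d22:-→d23:-→d24:-→d25:-→d26:-→d27:-→d28:-→d29:H6→d30:-  best=H6
  ? 11.58.240.44  path d0:-→d1:-→d2:-→d3:-→d4:-→d5:-→d6:-→d7:-→d8:-→d9:-→d10:-→d11:-→d12:-→d13:-→d14:-→d15:H3→d16:-→d17:-→d18:-→d19:-→d20:H6→d21:-→d22:-→d23:-→d24:-  best=H6
  del 11.58.0.0/15 (clear depth 15)
  add 11.0.0.0/8 -> H4 at depth 8
  ? 11.58.240.184  path d0:-→d1:-→d2:-→d3:-→d4:-→d5:-→d6:-→d7:-→d8:H4→d9:-→d10:-→d11:-→d12:-→d13:-→d14:-→d15:-→d16:-→d17:-→d18:-→d19:-→d20:H6→d21:-→d22:-→d23:-→d24:-→d25:-→d26:-→d27:-→d28:-→d29:H6→d30:-→d31:-  best=H6
  add 171.166.152.112/28 -> H0 at depth 28
  del 11.0.0.0/8 (clear depth 8)
  add 11.0.0.0/9 -> H5 at depth 9
  add 171.166.144.0/20 -> H4 at depth 20
  add 171.166.144.0/20 -> H4 at depth 20
  del 171.166.152.112/28 (clear depth 28)
  add 171.166.144.0/20 -> H1 at depth 20
  add 0.0.0.0/0 -> H6 at depth 0
  ? 11.58.240.184  path d0:H6→d1:-→d2:-→d3:-→d4:-→d5:-→d6:-→d7:-→d8:-→d9:H5→d10:-→d11:-→d12:-→d13:-→d14:-→d15:-→d16:-→d17:-→d18:-→d19:-→d20:H6→d21:-→d22:-→d23:-→d24:-→d25:-→d26:-→d27:-→d28:-→d29:H6→d30:-→d31:-  best=H6
  add 171.166.152.112/28 -> H4 at depth 28

== LOOKUPS ==
["H1","H6","H6","H6","H6"]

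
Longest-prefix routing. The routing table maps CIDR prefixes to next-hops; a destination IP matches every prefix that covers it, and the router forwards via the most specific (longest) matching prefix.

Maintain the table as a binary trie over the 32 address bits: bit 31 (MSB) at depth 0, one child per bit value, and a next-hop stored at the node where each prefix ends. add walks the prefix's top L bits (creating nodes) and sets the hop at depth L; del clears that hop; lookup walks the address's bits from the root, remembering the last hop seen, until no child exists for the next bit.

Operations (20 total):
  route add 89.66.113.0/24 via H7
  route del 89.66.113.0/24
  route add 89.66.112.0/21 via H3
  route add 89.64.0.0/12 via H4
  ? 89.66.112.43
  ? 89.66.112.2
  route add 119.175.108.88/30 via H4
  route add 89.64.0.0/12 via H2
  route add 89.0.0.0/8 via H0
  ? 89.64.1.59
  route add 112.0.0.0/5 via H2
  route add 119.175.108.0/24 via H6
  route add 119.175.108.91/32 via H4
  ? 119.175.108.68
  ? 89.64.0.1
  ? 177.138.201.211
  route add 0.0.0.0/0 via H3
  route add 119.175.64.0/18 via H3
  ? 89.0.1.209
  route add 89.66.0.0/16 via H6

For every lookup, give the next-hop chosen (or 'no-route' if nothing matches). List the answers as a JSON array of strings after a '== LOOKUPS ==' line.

Process each operation:
  + 89.66.113.0/24 (H7) depth=24
  del 89.66.113.0/24 (clear depth 24)
  + 89.66.112.0/21 (H3) depth=21
  + 89.64.0.0/12 (H4) depth=12
  ? 89.66.112.43  path d0:-→d1:-→d2:-→d3:-→d4:-→d5:-→d6:-→d7:-→d8:-→d9:-→d10:-→d11:-→d12:H4→d13:-→d14:-→d15:-→d16:-→d17:-→d18:-→d19:-→d20:-→d21:H3→d22:-→d23:-  best=H3
  ? 89.66.112.2  path d0:-→d1:-→d2:-→d3:-→d4:-→d5:-→d6:-→d7:-→d8:-→d9:-→d10:-→d11:-→d12:H4→d13:-→d14:-→d15:-→d16:-→d17:-→d18:-→d19:-→d20:-→d21:H3→d22:-→d23:-  best=H3
  + 119.175.108.88/30 (H4) depth=30
  + 89.64.0.0/12 (H2) depth=12
  + 89.0.0.0/8 (H0) depth=8
  ? 89.64.1.59  path d0:-→d1:-→d2:-→d3:-→d4:-→d5:-→d6:-→d7:-→d8:H0→d9:-→d10:-→d11:-→d12:H2→d13:-→d14:-  best=H2
  + 112.0.0.0/5 (H2) depth=5
  + 119.175.108.0/24 (H6) depth=24
  + 119.175.108.91/32 (H4) depth=32
  ? 119.175.108.68  path d0:-→d1:-→d2:-→d3:-→d4:-→d5:H2→d6:-→d7:-→d8:-→d9:-→d10:-→d11:-→d12:-→d13:-→d14:-→d15:-→d16:-→d17:-→d18:-→d19:-→d20:-→d21:-→d22:-→d23:-→d24:H6→d25:-→d26:-→d27:-  best=H6
  ? 89.64.0.1  path d0:-→d1:-→d2:-→d3:-→d4:-→d5:-→d6:-→d7:-→d8:H0→d9:-→d10:-→d11:-→d12:H2→d13:-→d14:-  best=H2
  ? 177.138.201.211  path d0:-  best=no-route
  + 0.0.0.0/0 (H3) depth=0
  + 119.175.64.0/18 (H3) depth=18
  ? 89.0.1.209  path d0:H3→d1:-→d2:-→d3:-→d4:-→d5:-→d6:-→d7:-→d8:H0→d9:-  best=H0
  + 89.66.0.0/16 (H6) depth=16

== LOOKUPS ==
["H3","H3","H2","H6","H2","no-route","H0"]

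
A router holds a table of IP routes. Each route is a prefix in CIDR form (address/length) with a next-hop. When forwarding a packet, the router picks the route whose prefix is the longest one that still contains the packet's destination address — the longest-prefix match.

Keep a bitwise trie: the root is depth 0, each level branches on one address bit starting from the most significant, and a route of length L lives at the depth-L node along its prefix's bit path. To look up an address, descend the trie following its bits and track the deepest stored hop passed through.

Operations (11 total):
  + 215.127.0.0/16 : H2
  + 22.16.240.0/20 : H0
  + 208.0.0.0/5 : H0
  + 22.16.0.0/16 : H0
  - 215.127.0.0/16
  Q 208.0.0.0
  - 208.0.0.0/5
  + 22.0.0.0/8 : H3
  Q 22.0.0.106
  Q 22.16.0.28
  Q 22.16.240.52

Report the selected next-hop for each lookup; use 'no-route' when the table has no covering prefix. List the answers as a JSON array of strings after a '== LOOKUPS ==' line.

Process each operation:
  + 215.127.0.0/16 (H2) depth=16
  + 22.16.240.0/20 (H0) depth=20
  + 208.0.0.0/5 (H0) depth=5
  + 22.16.0.0/16 (H0) depth=16
  del 215.127.0.0/16 (clear depth 16)
  lookup 208.0.0.0: bits 11010 walk d0:-→d1:-→d2:-→d3:-→d4:-→d5:H0 -> H0
  del 208.0.0.0/5 (clear depth 5)
  + 22.0.0.0/8 (H3) depth=8
  lookup 22.0.0.106: bits 00010110000 walk d0:-→d1:-→d2:-→d3:-→d4:-→d5:-→d6:-→d7:-→d8:H3→d9:-→d10:-→d11:- -> H3
  lookup 22.16.0.28: bits 0001011000010000 walk d0:-→d1:-→d2:-→d3:-→d4:-→d5:-→d6:-→d7:-→d8:H3→d9:-→d10:-→d11:-→d12:-→d13:-→d14:-→d15:-→d16:H0 -> H0
  lookup 22.16.240.52: bits 00010110000100001111 walk d0:-→d1:-→d2:-→d3:-→d4:-→d5:-→d6:-→d7:-→d8:H3→d9:-→d10:-→d11:-→d12:-→d13:-→d14:-→d15:-→d16:H0→d17:-→d18:-→d19:-→d20:H0 -> H0

== LOOKUPS ==
["H0","H3","H0","H0"]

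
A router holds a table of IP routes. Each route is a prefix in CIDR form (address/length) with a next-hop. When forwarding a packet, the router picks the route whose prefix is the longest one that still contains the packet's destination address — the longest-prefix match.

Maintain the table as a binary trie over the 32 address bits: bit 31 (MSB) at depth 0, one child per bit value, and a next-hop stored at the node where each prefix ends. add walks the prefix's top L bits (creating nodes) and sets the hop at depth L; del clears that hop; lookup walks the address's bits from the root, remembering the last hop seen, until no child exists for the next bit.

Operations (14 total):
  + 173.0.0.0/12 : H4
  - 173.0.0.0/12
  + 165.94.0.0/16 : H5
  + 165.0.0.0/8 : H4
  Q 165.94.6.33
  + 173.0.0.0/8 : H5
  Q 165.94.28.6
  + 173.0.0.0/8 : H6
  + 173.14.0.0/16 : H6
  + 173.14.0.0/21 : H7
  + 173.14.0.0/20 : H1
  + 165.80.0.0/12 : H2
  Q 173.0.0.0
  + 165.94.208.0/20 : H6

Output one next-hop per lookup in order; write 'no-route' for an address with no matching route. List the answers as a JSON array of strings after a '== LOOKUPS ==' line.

Process each operation:
  + 173.0.0.0/12 (H4) depth=12
  - 173.0.0.0/12 clear@12
  + 165.94.0.0/16 (H5) depth=16
  + 165.0.0.0/8 (H4) depth=8
  ? 165.94.6.33  path d0:-→d1:-→d2:-→d3:-→d4:-→d5:-→d6:-→d7:-→d8:H4→d9:-→d10:-→d11:-→d12:-→d13:-→d14:-→d15:-→d16:H5  best=H5
  + 173.0.0.0/8 (H5) depth=8
  ? 165.94.28.6  path d0:-→d1:-→d2:-→d3:-→d4:-→d5:-→d6:-→d7:-→d8:H4→d9:-→d10:-→d11:-→d12:-→d13:-→d14:-→d15:-→d16:H5  best=H5
  + 173.0.0.0/8 (H6) depth=8
  + 173.14.0.0/16 (H6) depth=16
  + 173.14.0.0/21 (H7) depth=21
  + 173.14.0.0/20 (H1) depth=20
  + 165.80.0.0/12 (H2) depth=12
  ? 173.0.0.0  path d0:-→d1:-→d2:-→d3:-→d4:-→d5:-→d6:-→d7:-→d8:H6→d9:-→d10:-→d11:-→d12:-  best=H6
  + 165.94.208.0/20 (H6) depth=20

== LOOKUPS ==
["H5","H5","H6"]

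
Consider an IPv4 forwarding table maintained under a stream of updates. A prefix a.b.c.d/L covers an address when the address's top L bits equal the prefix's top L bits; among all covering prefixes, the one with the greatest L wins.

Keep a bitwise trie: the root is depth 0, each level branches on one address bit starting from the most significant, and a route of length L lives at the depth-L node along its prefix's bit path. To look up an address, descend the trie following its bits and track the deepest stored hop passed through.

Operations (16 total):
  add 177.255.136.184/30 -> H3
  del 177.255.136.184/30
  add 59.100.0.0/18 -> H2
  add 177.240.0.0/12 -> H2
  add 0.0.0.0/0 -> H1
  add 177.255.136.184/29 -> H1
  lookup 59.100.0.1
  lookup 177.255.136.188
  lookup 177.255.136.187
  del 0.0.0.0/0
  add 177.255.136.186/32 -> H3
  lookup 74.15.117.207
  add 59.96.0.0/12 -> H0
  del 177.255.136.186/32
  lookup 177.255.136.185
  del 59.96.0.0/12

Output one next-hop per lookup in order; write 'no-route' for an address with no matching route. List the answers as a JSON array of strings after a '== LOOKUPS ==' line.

Apply in order:
  add 177.255.136.184/30 -> H3 at depth 30
  - 177.255.136.184/30 clear@30
  add 59.100.0.0/18 -> H2 at depth 18
  add 177.240.0.0/12 -> H2 at depth 12
  add 0.0.0.0/0 -> H1 at depth 0
  add 177.255.136.184/29 -> H1 at depth 29
  lookup 59.100.0.1: bits 001110110110010000 walk d0:H1→d1:-→d2:-→d3:-→d4:-→d5:-→d6:-→d7:-→d8:-→d9:-→d10:-→d11:-→d12:-→d13:-→d14:-→d15:-→d16:-→d17:-→d18:H2 -> H2
  lookup 177.255.136.188: bits 10110001111111111000100010111 walk d0:H1→d1:-→d2:-→d3:-→d4:-→d5:-→d6:-→d7:-→d8:-→d9:-→d10:-→d11:-→d12:H2→d13:-→d14:-→d15:-→d16:-→d17:-→d18:-→d19:-→d20:-→d21:-→d22:-→d23:-→d24:-→d25:-→d26:-→d27:-→d28:-→d29:H1 -> H1
  lookup 177.255.136.187: bits 101100011111111110001000101110 walk d0:H1→d1:-→d2:-→d3:-→d4:-→d5:-→d6:-→d7:-→d8:-→d9:-→d10:-→d11:-→d12:H2→d13:-→d14:-→d15:-→d16:-→d17:-→d18:-→d19:-→d20:-→d21:-→d22:-→d23:-→d24:-→d25:-→d26:-→d27:-→d28:-→d29:H1→d30:- -> H1
  - 0.0.0.0/0 clear@0
  add 177.255.136.186/32 -> H3 at depth 32
  lookup 74.15.117.207: bits 0 walk d0:-→d1:- -> no-route
  add 59.96.0.0/12 -> H0 at depth 12
  - 177.255.136.186/32 clear@32
  lookup 177.255.136.185: bits 101100011111111110001000101110 walk d0:-→d1:-→d2:-→d3:-→d4:-→d5:-→d6:-→d7:-→d8:-→d9:-→d10:-→d11:-→d12:H2→d13:-→d14:-→d15:-→d16:-→d17:-→d18:-→d19:-→d20:-→d21:-→d22:-→d23:-→d24:-→d25:-→d26:-→d27:-→d28:-→d29:H1→d30:- -> H1
  - 59.96.0.0/12 clear@12

== LOOKUPS ==
["H2","H1","H1","no-route","H1"]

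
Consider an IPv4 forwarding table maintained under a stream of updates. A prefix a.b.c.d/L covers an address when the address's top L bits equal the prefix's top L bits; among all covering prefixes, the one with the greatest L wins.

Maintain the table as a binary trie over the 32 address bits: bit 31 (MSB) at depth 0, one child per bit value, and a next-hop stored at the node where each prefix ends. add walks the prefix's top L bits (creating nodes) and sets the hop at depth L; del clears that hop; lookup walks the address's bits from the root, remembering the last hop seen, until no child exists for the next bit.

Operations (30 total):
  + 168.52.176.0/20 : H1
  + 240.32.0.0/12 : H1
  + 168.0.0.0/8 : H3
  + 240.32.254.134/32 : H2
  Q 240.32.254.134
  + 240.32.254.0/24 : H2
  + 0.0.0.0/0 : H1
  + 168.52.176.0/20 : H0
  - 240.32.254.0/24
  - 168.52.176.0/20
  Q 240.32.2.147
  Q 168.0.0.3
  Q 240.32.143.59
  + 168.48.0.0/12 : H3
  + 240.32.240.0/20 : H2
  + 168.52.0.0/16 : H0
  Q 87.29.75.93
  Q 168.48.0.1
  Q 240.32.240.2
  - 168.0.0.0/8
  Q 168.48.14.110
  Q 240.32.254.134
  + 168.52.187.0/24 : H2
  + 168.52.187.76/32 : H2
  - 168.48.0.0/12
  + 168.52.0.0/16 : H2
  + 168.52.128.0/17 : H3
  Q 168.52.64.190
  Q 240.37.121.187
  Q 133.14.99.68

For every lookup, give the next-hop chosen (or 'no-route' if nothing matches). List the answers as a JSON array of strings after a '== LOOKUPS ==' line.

Apply in order:
  add 168.52.176.0/20 -> H1 at depth 20
  add 240.32.0.0/12 -> H1 at depth 12
  add 168.0.0.0/8 -> H3 at depth 8
  add 240.32.254.134/32 -> H2 at depth 32
  ? 240.32.254.134  path d0:-→d1:-→d2:-→d3:-→d4:-→d5:-→d6:-→d7:-→d8:-→d9:-→d10:-→d11:-→d12:H1→d13:-→d14:-→d15:-→d16:-→d17:-→d18:-→d19:-→d20:-→d21:-→d22:-→d23:-→d24:-→d25:-→d26:-→d27:-→d28:-→d29:-→d30:-→d31:-→d32:H2  best=H2
  add 240.32.254.0/24 -> H2 at depth 24
  add 0.0.0.0/0 -> H1 at depth 0
  add 168.52.176.0/20 -> H0 at depth 20
  del 240.32.254.0/24 (clear depth 24)
  del 168.52.176.0/20 (clear depth 20)
  ? 240.32.2.147  path d0:H1→d1:-→d2:-→d3:-→d4:-→d5:-→d6:-→d7:-→d8:-→d9:-→d10:-→d11:-→d12:H1→d13:-→d14:-→d15:-→d16:-  best=H1
  ? 168.0.0.3  path d0:H1→d1:-→d2:-→d3:-→d4:-→d5:-→d6:-→d7:-→d8:H3→d9:-→d10:-  best=H3
  ? 240.32.143.59  path d0:H1→d1:-→d2:-→d3:-→d4:-→d5:-→d6:-→d7:-→d8:-→d9:-→d10:-→d11:-→d12:H1→d13:-→d14:-→d15:-→d16:-→d17:-  best=H1
  add 168.48.0.0/12 -> H3 at depth 12
  add 240.32.240.0/20 -> H2 at depth 20
  add 168.52.0.0/16 -> H0 at depth 16
  ? 87.29.75.93  path d0:H1  best=H1
  ? 168.48.0.1  path d0:H1→d1:-→d2:-→d3:-→d4:-→d5:-→d6:-→d7:-→d8:H3→d9:-→d10:-→d11:-→d12:H3→d13:-  best=H3
  ? 240.32.240.2  path d0:H1→d1:-→d2:-→d3:-→d4:-→d5:-→d6:-→d7:-→d8:-→d9:-→d10:-→d11:-→d12:H1→d13:-→d14:-→d15:-→d16:-→d17:-→d18:-→d19:-→d20:H2  best=H2
  del 168.0.0.0/8 (clear depth 8)
  ? 168.48.14.110  path d0:H1→d1:-→d2:-→d3:-→d4:-→d5:-→d6:-→d7:-→d8:-→d9:-→d10:-→d11:-→d12:H3→d13:-  best=H3
  ? 240.32.254.134  path d0:H1→d1:-→d2:-→d3:-→d4:-→d5:-→d6:-→d7:-→d8:-→d9:-→d10:-→d11:-→d12:H1→d13:-→d14:-→d15:-→d16:-→d17:-→d18:-→d19:-→d20:H2→d21:-→d22:-→d23:-→d24:-→d25:-→d26:-→d27:-→d28:-→d29:-→d30:-→d31:-→d32:H2  best=H2
  add 168.52.187.0/24 -> H2 at depth 24
  add 168.52.187.76/32 -> H2 at depth 32
  del 168.48.0.0/12 (clear depth 12)
  add 168.52.0.0/16 -> H2 at depth 16
  add 168.52.128.0/17 -> H3 at depth 17
  ? 168.52.64.190  path d0:H1→d1:-→d2:-→d3:-→d4:-→d5:-→d6:-→d7:-→d8:-→d9:-→d10:-→d11:-→d12:-→d13:-→d14:-→d15:-→d16:H2  best=H2
  ? 240.37.121.187  path d0:H1→d1:-→d2:-→d3:-→d4:-→d5:-→d6:-→d7:-→d8:-→d9:-→d10:-→d11:-→d12:H1→d13:-  best=H1
  ? 133.14.99.68  path d0:H1→d1:-→d2:-  best=H1

== LOOKUPS ==
["H2","H1","H3","H1","H1","H3","H2","H3","H2","H2","H1","H1"]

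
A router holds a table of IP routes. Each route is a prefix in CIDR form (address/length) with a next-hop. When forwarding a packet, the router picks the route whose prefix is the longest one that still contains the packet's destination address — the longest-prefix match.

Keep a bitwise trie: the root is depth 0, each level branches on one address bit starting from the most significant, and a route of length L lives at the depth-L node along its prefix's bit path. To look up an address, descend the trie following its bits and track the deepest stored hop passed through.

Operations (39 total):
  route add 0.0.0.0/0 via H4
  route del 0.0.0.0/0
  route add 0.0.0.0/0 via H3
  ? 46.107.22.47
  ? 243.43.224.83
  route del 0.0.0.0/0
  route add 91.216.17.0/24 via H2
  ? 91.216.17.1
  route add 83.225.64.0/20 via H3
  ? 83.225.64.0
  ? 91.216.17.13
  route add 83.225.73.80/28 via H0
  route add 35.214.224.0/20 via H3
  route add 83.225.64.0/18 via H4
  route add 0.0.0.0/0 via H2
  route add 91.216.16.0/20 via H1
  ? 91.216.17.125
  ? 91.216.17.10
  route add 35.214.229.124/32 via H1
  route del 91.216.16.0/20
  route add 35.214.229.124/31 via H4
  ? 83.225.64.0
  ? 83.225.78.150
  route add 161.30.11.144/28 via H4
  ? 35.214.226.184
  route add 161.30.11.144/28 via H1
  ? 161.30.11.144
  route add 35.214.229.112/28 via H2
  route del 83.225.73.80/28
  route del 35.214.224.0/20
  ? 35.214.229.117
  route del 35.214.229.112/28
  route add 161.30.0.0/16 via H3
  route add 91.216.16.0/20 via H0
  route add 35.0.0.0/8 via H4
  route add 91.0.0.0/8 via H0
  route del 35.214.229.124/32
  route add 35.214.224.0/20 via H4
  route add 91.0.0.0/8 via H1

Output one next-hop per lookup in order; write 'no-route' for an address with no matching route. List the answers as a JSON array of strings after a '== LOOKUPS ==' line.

Apply in order:
  + 0.0.0.0/0 (H4) depth=0
  del 0.0.0.0/0 (clear depth 0)
  + 0.0.0.0/0 (H3) depth=0
  ? 46.107.22.47  path d0:H3  best=H3
  ? 243.43.224.83  path d0:H3  best=H3
  del 0.0.0.0/0 (clear depth 0)
  + 91.216.17.0/24 (H2) depth=24
  ? 91.216.17.1  path d0:-→d1:-→d2:-→d3:-→d4:-→d5:-→d6:-→d7:-→d8:-→d9:-→d10:-→d11:-→d12:-→d13:-→d14:-→d15:-→d16:-→d17:-→d18:-→d19:-→d20:-→d21:-→d22:-→d23:-→d24:H2  best=H2
  + 83.225.64.0/20 (H3) depth=20
  ? 83.225.64.0  path d0:-→d1:-→d2:-→d3:-→d4:-→d5:-→d6:-→d7:-→d8:-→d9:-→d10:-→d11:-→d12:-→d13:-→d14:-→d15:-→d16:-→d17:-→d18:-→d19:-→d20:H3  best=H3
  ? 91.216.17.13  path d0:-→d1:-→d2:-→d3:-→d4:-→d5:-→d6:-→d7:-→d8:-→d9:-→d10:-→d11:-→d12:-→d13:-→d14:-→d15:-→d16:-→d17:-→d18:-→d19:-→d20:-→d21:-→d22:-→d23:-→d24:H2  best=H2
  + 83.225.73.80/28 (H0) depth=28
  + 35.214.224.0/20 (H3) depth=20
  + 83.225.64.0/18 (H4) depth=18
  + 0.0.0.0/0 (H2) depth=0
  + 91.216.16.0/20 (H1) depth=20
  ? 91.216.17.125  path d0:H2→d1:-→d2:-→d3:-→d4:-→d5:-→d6:-→d7:-→d8:-→d9:-→d10:-→d11:-→d12:-→d13:-→d14:-→d15:-→d16:-→d17:-→d18:-→d19:-→d20:H1→d21:-→d22:-→d23:-→d24:H2  best=H2
  ? 91.216.17.10  path d0:H2→d1:-→d2:-→d3:-→d4:-→d5:-→d6:-→d7:-→d8:-→d9:-→d10:-→d11:-→d12:-→d13:-→d14:-→d15:-→d16:-→d17:-→d18:-→d19:-→d20:H1→d21:-→d22:-→d23:-→d24:H2  best=H2
  + 35.214.229.124/32 (H1) depth=32
  del 91.216.16.0/20 (clear depth 20)
  + 35.214.229.124/31 (H4) depth=31
  ? 83.225.64.0  path d0:H2→d1:-→d2:-→d3:-→d4:-→d5:-→d6:-→d7:-→d8:-→d9:-→d10:-→d11:-→d12:-→d13:-→d14:-→d15:-→d16:-→d17:-→d18:H4→d19:-→d20:H3  best=H3
  ? 83.225.78.150  path d0:H2→d1:-→d2:-→d3:-→d4:-→d5:-→d6:-→d7:-→d8:-→d9:-→d10:-→d11:-→d12:-→d13:-→d14:-→d15:-→d16:-→d17:-→d18:H4→d19:-→d20:H3→d21:-  best=H3
  + 161.30.11.144/28 (H4) depth=28
  ? 35.214.226.184  path d0:H2→d1:-→d2:-→d3:-→d4:-→d5:-→d6:-→d7:-→d8:-→d9:-→d10:-→d11:-→d12:-→d13:-→d14:-→d15:-→d16:-→d17:-→d18:-→d19:-→d20:H3→d21:-  best=H3
  + 161.30.11.144/28 (H1) depth=28
  ? 161.30.11.144  path d0:H2→d1:-→d2:-→d3:-→d4:-→d5:-→d6:-→d7:-→d8:-→d9:-→d10:-→d11:-→d12:-→d13:-→d14:-→d15:-→d16:-→d17:-→d18:-→d19:-→d20:-→d21:-→d22:-→d23:-→d24:-→d25:-→d26:-→d27:-→d28:H1  best=H1
  + 35.214.229.112/28 (H2) depth=28
  del 83.225.73.80/28 (clear depth 28)
  del 35.214.224.0/20 (clear depth 20)
  ? 35.214.229.117  path d0:H2→d1:-→d2:-→d3:-→d4:-→d5:-→d6:-→d7:-→d8:-→d9:-→d10:-→d11:-→d12:-→d13:-→d14:-→d15:-→d16:-→d17:-→d18:-→d19:-→d20:-→d21:-→d22:-→d23:-→d24:-→d25:-→d26:-→d27:-→d28:H2  best=H2
  del 35.214.229.112/28 (clear depth 28)
  + 161.30.0.0/16 (H3) depth=16
  + 91.216.16.0/20 (H0) depth=20
  + 35.0.0.0/8 (H4) depth=8
  + 91.0.0.0/8 (H0) depth=8
  del 35.214.229.124/32 (clear depth 32)
  + 35.214.224.0/20 (H4) depth=20
  + 91.0.0.0/8 (H1) depth=8

== LOOKUPS ==
["H3","H3","H2","H3","H2","H2","H2","H3","H3","H3","H1","H2"]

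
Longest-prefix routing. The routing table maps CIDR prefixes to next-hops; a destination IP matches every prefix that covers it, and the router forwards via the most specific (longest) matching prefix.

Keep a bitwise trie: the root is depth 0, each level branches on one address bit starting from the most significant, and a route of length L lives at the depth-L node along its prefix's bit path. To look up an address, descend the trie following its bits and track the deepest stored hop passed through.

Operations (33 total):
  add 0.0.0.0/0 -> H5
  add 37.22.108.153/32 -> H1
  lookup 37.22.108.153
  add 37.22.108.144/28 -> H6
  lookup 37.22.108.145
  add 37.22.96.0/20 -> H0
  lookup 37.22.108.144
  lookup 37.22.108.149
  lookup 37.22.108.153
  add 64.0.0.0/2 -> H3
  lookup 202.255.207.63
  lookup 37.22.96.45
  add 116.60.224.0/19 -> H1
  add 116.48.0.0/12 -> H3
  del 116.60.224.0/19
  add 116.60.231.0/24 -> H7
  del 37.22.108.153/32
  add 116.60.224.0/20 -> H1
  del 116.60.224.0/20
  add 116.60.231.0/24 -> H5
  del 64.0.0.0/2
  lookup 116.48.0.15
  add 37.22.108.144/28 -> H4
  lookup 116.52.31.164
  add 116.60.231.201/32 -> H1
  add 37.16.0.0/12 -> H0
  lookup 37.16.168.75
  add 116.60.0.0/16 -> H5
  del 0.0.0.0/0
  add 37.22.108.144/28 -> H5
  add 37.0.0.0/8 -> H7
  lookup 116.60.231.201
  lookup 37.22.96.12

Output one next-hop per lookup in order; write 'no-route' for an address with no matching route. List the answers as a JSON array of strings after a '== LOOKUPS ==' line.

Process each operation:
  + 0.0.0.0/0 (H5) depth=0
  + 37.22.108.153/32 (H1) depth=32
  Q 37.22.108.153: descend 00100101000101100110110010011001 ; hops seen [H5,H1] ; pick H1
  + 37.22.108.144/28 (H6) depth=28
  Q 37.22.108.145: descend 0010010100010110011011001001 ; hops seen [H5,H6] ; pick H6
  + 37.22.96.0/20 (H0) depth=20
  Q 37.22.108.144: descend 0010010100010110011011001001 ; hops seen [H5,H0,H6] ; pick H6
  Q 37.22.108.149: descend 0010010100010110011011001001 ; hops seen [H5,H0,H6] ; pick H6
  Q 37.22.108.153: descend 00100101000101100110110010011001 ; hops seen [H5,H0,H6,H1] ; pick H1
  + 64.0.0.0/2 (H3) depth=2
  Q 202.255.207.63: descend ε ; hops seen [H5] ; pick H5
  Q 37.22.96.45: descend 00100101000101100110 ; hops seen [H5,H0] ; pick H0
  + 116.60.224.0/19 (H1) depth=19
  + 116.48.0.0/12 (H3) depth=12
  del 116.60.224.0/19 (clear depth 19)
  + 116.60.231.0/24 (H7) depth=24
  del 37.22.108.153/32 (clear depth 32)
  + 116.60.224.0/20 (H1) depth=20
  del 116.60.224.0/20 (clear depth 20)
  + 116.60.231.0/24 (H5) depth=24
  del 64.0.0.0/2 (clear depth 2)
  Q 116.48.0.15: descend 011101000011 ; hops seen [H5,H3] ; pick H3
  + 37.22.108.144/28 (H4) depth=28
  Q 116.52.31.164: descend 011101000011 ; hops seen [H5,H3] ; pick H3
  + 116.60.231.201/32 (H1) depth=32
  + 37.16.0.0/12 (H0) depth=12
  Q 37.16.168.75: descend 0010010100010 ; hops seen [H5,H0] ; pick H0
  + 116.60.0.0/16 (H5) depth=16
  del 0.0.0.0/0 (clear depth 0)
  + 37.22.108.144/28 (H5) depth=28
  + 37.0.0.0/8 (H7) depth=8
  Q 116.60.231.201: descend 01110100001111001110011111001001 ; hops seen [H3,H5,H5,H1] ; pick H1
  Q 37.22.96.12: descend 00100101000101100110 ; hops seen [H7,H0,H0] ; pick H0

== LOOKUPS ==
["H1","H6","H6","H6","H1","H5","H0","H3","H3","H0","H1","H0"]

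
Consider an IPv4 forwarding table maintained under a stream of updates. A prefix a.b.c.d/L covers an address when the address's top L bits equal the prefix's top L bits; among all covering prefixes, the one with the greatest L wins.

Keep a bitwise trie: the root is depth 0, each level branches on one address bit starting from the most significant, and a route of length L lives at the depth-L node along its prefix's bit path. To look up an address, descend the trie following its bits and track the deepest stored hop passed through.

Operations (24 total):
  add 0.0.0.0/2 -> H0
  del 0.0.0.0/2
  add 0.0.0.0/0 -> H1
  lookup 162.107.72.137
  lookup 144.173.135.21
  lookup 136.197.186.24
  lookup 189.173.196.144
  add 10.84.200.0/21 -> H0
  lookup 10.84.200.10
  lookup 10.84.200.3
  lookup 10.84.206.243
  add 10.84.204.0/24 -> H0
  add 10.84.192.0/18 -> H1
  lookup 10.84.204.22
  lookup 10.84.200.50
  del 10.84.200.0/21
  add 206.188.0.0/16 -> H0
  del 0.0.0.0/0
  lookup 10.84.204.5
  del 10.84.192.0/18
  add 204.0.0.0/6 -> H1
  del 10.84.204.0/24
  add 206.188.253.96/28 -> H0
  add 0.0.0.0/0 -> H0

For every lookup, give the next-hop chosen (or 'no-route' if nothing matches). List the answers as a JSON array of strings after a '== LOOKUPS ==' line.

Process each operation:
  add 0.0.0.0/2 -> H0 at depth 2
  del 0.0.0.0/2 (clear depth 2)
  add 0.0.0.0/0 -> H1 at depth 0
  lookup 162.107.72.137: bits ε walk d0:H1 -> H1
  lookup 144.173.135.21: bits ε walk d0:H1 -> H1
  lookup 136.197.186.24: bits ε walk d0:H1 -> H1
  lookup 189.173.196.144: bits ε walk d0:H1 -> H1
  add 10.84.200.0/21 -> H0 at depth 21
  lookup 10.84.200.10: bits 000010100101010011001 walk d0:H1→d1:-→d2:-→d3:-→d4:-→d5:-→d6:-→d7:-→d8:-→d9:-→d10:-→d11:-→d12:-→d13:-→d14:-→d15:-→d16:-→d17:-→d18:-→d19:-→d20:-→d21:H0 -> H0
  lookup 10.84.200.3: bits 000010100101010011001 walk d0:H1→d1:-→d2:-→d3:-→d4:-→d5:-→d6:-→d7:-→d8:-→d9:-→d10:-→d11:-→d12:-→d13:-→d14:-→d15:-→d16:-→d17:-→d18:-→d19:-→d20:-→d21:H0 -> H0
  lookup 10.84.206.243: bits 000010100101010011001 walk d0:H1→d1:-→d2:-→d3:-→d4:-→d5:-→d6:-→d7:-→d8:-→d9:-→d10:-→d11:-→d12:-→d13:-→d14:-→d15:-→d16:-→d17:-→d18:-→d19:-→d20:-→d21:H0 -> H0
  add 10.84.204.0/24 -> H0 at depth 24
  add 10.84.192.0/18 -> H1 at depth 18
  lookup 10.84.204.22: bits 000010100101010011001100 walk d0:H1→d1:-→d2:-→d3:-→d4:-→d5:-→d6:-→d7:-→d8:-→d9:-→d10:-→d11:-→d12:-→d13:-→d14:-→d15:-→d16:-→d17:-→d18:H1→d19:-→d20:-→d21:H0→d22:-→d23:-→d24:H0 -> H0
  lookup 10.84.200.50: bits 000010100101010011001 walk d0:H1→d1:-→d2:-→d3:-→d4:-→d5:-→d6:-→d7:-→d8:-→d9:-→d10:-→d11:-→d12:-→d13:-→d14:-→d15:-→d16:-→d17:-→d18:H1→d19:-→d20:-→d21:H0 -> H0
  del 10.84.200.0/21 (clear depth 21)
  add 206.188.0.0/16 -> H0 at depth 16
  del 0.0.0.0/0 (clear depth 0)
  lookup 10.84.204.5: bits 000010100101010011001100 walk d0:-→d1:-→d2:-→d3:-→d4:-→d5:-→d6:-→d7:-→d8:-→d9:-→d10:-→d11:-→d12:-→d13:-→d14:-→d15:-→d16:-→d17:-→d18:H1→d19:-→d20:-→d21:-→d22:-→d23:-→d24:H0 -> H0
  del 10.84.192.0/18 (clear depth 18)
  add 204.0.0.0/6 -> H1 at depth 6
  del 10.84.204.0/24 (clear depth 24)
  add 206.188.253.96/28 -> H0 at depth 28
  add 0.0.0.0/0 -> H0 at depth 0

== LOOKUPS ==
["H1","H1","H1","H1","H0","H0","H0","H0","H0","H0"]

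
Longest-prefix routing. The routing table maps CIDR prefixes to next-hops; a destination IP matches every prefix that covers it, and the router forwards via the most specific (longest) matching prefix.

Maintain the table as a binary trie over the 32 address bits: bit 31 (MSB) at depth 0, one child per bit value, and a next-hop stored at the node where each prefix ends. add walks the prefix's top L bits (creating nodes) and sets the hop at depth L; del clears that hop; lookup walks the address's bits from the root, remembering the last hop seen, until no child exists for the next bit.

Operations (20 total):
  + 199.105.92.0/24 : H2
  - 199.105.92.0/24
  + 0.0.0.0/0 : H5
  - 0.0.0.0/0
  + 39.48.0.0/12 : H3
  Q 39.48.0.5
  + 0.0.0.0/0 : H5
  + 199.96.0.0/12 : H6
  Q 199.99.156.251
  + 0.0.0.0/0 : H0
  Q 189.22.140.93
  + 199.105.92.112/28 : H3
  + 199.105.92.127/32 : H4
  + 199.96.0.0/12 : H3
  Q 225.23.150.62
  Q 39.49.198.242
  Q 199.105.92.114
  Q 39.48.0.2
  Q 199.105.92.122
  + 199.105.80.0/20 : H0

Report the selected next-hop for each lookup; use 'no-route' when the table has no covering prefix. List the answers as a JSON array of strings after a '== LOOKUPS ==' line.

Apply in order:
  + 199.105.92.0/24 (H2) depth=24
  - 199.105.92.0/24 clear@24
  + 0.0.0.0/0 (H5) depth=0
  - 0.0.0.0/0 clear@0
  + 39.48.0.0/12 (H3) depth=12
  lookup 39.48.0.5: bits 001001110011 walk d0:-→d1:-→d2:-→d3:-→d4:-→d5:-→d6:-→d7:-→d8:-→d9:-→d10:-→d11:-→d12:H3 -> H3
  + 0.0.0.0/0 (H5) depth=0
  + 199.96.0.0/12 (H6) depth=12
  lookup 199.99.156.251: bits 110001110110 walk d0:H5→d1:-→d2:-→d3:-→d4:-→d5:-→d6:-→d7:-→d8:-→d9:-→d10:-→d11:-→d12:H6 -> H6
  + 0.0.0.0/0 (H0) depth=0
  lookup 189.22.140.93: bits 1 walk d0:H0→d1:- -> H0
  + 199.105.92.112/28 (H3) depth=28
  + 199.105.92.127/32 (H4) depth=32
  + 199.96.0.0/12 (H3) depth=12
  lookup 225.23.150.62: bits 11 walk d0:H0→d1:-→d2:- -> H0
  lookup 39.49.198.242: bits 001001110011 walk d0:H0→d1:-→d2:-→d3:-→d4:-→d5:-→d6:-→d7:-→d8:-→d9:-→d10:-→d11:-→d12:H3 -> H3
  lookup 199.105.92.114: bits 1100011101101001010111000111 walk d0:H0→d1:-→d2:-→d3:-→d4:-→d5:-→d6:-→d7:-→d8:-→d9:-→d10:-→d11:-→d12:H3→d13:-→d14:-→d15:-→d16:-→d17:-→d18:-→d19:-→d20:-→d21:-→d22:-→d23:-→d24:-→d25:-→d26:-→d27:-→d28:H3 -> H3
  lookup 39.48.0.2: bits 001001110011 walk d0:H0→d1:-→d2:-→d3:-→d4:-→d5:-→d6:-→d7:-→d8:-→d9:-→d10:-→d11:-→d12:H3 -> H3
  lookup 199.105.92.122: bits 11000111011010010101110001111 walk d0:H0→d1:-→d2:-→d3:-→d4:-→d5:-→d6:-→d7:-→d8:-→d9:-→d10:-→d11:-→d12:H3→d13:-→d14:-→d15:-→d16:-→d17:-→d18:-→d19:-→d20:-→d21:-→d22:-→d23:-→d24:-→d25:-→d26:-→d27:-→d28:H3→d29:- -> H3
  + 199.105.80.0/20 (H0) depth=20

== LOOKUPS ==
["H3","H6","H0","H0","H3","H3","H3","H3"]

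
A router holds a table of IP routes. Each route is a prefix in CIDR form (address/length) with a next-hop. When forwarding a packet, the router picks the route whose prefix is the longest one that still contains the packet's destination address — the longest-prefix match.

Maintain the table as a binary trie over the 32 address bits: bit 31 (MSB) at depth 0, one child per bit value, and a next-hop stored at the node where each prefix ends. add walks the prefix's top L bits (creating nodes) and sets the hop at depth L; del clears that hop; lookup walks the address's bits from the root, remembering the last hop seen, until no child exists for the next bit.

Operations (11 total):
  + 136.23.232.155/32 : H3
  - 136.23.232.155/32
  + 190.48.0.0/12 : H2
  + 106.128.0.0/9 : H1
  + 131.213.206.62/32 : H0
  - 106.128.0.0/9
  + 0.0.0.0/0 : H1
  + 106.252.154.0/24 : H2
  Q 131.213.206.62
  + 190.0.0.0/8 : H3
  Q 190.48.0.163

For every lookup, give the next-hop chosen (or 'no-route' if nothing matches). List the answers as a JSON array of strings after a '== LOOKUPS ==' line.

Trace:
  + 136.23.232.155/32 (H3) depth=32
  del 136.23.232.155/32 (clear depth 32)
  + 190.48.0.0/12 (H2) depth=12
  + 106.128.0.0/9 (H1) depth=9
  + 131.213.206.62/32 (H0) depth=32
  del 106.128.0.0/9 (clear depth 9)
  + 0.0.0.0/0 (H1) depth=0
  + 106.252.154.0/24 (H2) depth=24
  lookup 131.213.206.62: bits 10000011110101011100111000111110 walk d0:H1→d1:-→d2:-→d3:-→d4:-→d5:-→d6:-→d7:-→d8:-→d9:-→d10:-→d11:-→d12:-→d13:-→d14:-→d15:-→d16:-→d17:-→d18:-→d19:-→d20:-→d21:-→d22:-→d23:-→d24:-→d25:-→d26:-→d27:-→d28:-→d29:-→d30:-→d31:-→d32:H0 -> H0
  + 190.0.0.0/8 (H3) depth=8
  lookup 190.48.0.163: bits 101111100011 walk d0:H1→d1:-→d2:-→d3:-→d4:-→d5:-→d6:-→d7:-→d8:H3→d9:-→d10:-→d11:-→d12:H2 -> H2

== LOOKUPS ==
["H0","H2"]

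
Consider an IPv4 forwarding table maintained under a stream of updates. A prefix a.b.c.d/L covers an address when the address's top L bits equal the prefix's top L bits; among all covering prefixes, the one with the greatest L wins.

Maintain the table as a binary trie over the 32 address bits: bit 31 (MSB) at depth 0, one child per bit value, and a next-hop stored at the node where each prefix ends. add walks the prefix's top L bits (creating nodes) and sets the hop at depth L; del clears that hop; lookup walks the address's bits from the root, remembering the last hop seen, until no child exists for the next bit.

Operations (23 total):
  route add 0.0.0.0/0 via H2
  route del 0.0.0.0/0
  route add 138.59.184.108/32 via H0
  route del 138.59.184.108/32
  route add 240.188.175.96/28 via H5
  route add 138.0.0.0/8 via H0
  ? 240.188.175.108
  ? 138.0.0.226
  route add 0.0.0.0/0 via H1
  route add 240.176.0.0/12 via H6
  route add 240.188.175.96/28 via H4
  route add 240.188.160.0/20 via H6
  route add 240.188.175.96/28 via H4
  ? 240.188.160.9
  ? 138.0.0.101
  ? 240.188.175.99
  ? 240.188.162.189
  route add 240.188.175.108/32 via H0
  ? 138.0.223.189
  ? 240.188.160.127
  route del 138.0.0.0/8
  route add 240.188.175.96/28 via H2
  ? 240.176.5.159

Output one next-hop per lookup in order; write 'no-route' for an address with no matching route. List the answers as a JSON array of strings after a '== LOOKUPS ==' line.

Process each operation:
  + 0.0.0.0/0 (H2) depth=0
  del 0.0.0.0/0 (clear depth 0)
  + 138.59.184.108/32 (H0) depth=32
  del 138.59.184.108/32 (clear depth 32)
  + 240.188.175.96/28 (H5) depth=28
  + 138.0.0.0/8 (H0) depth=8
  ? 240.188.175.108  path d0:-→d1:-→d2:-→d3:-→d4:-→d5:-→d6:-→d7:-→d8:-→d9:-→d10:-→d11:-→d12:-→d13:-→d14:-→d15:-→d16:-→d17:-→d18:-→d19:-→d20:-→d21:-→d22:-→d23:-→d24:-→d25:-→d26:-→d27:-→d28:H5  best=H5
  ? 138.0.0.226  path d0:-→d1:-→d2:-→d3:-→d4:-→d5:-→d6:-→d7:-→d8:H0→d9:-→d10:-  best=H0
  + 0.0.0.0/0 (H1) depth=0
  + 240.176.0.0/12 (H6) depth=12
  + 240.188.175.96/28 (H4) depth=28
  + 240.188.160.0/20 (H6) depth=20
  + 240.188.175.96/28 (H4) depth=28
  ? 240.188.160.9  path d0:H1→d1:-→d2:-→d3:-→d4:-→d5:-→d6:-→d7:-→d8:-→d9:-→d10:-→d11:-→d12:H6→d13:-→d14:-→d15:-→d16:-→d17:-→d18:-→d19:-→d20:H6  best=H6
  ? 138.0.0.101  path d0:H1→d1:-→d2:-→d3:-→d4:-→d5:-→d6:-→d7:-→d8:H0→d9:-→d10:-  best=H0
  ? 240.188.175.99  path d0:H1→d1:-→d2:-→d3:-→d4:-→d5:-→d6:-→d7:-→d8:-→d9:-→d10:-→d11:-→d12:H6→d13:-→d14:-→d15:-→d16:-→d17:-→d18:-→d19:-→d20:H6→d21:-→d22:-→d23:-→d24:-→d25:-→d26:-→d27:-→d28:H4  best=H4
  ? 240.188.162.189  path d0:H1→d1:-→d2:-→d3:-→d4:-→d5:-→d6:-→d7:-→d8:-→d9:-→d10:-→d11:-→d12:H6→d13:-→d14:-→d15:-→d16:-→d17:-→d18:-→d19:-→d20:H6  best=H6
  + 240.188.175.108/32 (H0) depth=32
  ? 138.0.223.189  path d0:H1→d1:-→d2:-→d3:-→d4:-→d5:-→d6:-→d7:-→d8:H0→d9:-→d10:-  best=H0
  ? 240.188.160.127  path d0:H1→d1:-→d2:-→d3:-→d4:-→d5:-→d6:-→d7:-→d8:-→d9:-→d10:-→d11:-→d12:H6→d13:-→d14:-→d15:-→d16:-→d17:-→d18:-→d19:-→d20:H6  best=H6
  del 138.0.0.0/8 (clear depth 8)
  + 240.188.175.96/28 (H2) depth=28
  ? 240.176.5.159  path d0:H1→d1:-→d2:-→d3:-→d4:-→d5:-→d6:-→d7:-→d8:-→d9:-→d10:-→d11:-→d12:H6  best=H6

== LOOKUPS ==
["H5","H0","H6","H0","H4","H6","H0","H6","H6"]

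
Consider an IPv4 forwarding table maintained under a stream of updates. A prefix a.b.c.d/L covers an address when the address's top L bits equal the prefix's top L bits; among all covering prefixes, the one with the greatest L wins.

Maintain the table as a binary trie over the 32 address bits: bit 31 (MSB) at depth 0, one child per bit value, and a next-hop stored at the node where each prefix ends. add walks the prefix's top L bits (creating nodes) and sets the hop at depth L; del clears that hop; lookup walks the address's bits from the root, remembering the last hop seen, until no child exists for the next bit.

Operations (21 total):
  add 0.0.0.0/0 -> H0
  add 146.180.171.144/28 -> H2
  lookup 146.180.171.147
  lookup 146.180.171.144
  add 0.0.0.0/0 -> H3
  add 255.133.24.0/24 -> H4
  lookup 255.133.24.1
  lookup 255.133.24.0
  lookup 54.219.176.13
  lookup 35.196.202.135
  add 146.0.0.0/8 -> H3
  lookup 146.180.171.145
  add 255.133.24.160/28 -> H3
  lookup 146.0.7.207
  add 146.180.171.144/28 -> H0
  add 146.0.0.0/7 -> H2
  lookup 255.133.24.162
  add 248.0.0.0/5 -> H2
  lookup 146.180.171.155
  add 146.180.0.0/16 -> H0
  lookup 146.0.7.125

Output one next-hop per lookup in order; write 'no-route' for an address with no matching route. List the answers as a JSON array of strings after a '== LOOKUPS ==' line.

Trace:
  + 0.0.0.0/0 (H0) depth=0
  + 146.180.171.144/28 (H2) depth=28
  lookup 146.180.171.147: bits 1001001010110100101010111001 walk d0:H0→d1:-→d2:-→d3:-→d4:-→d5:-→d6:-→d7:-→d8:-→d9:-→d10:-→d11:-→d12:-→d13:-→d14:-→d15:-→d16:-→d17:-→d18:-→d19:-→d20:-→d21:-→d22:-→d23:-→d24:-→d25:-→d26:-→d27:-→d28:H2 -> H2
  lookup 146.180.171.144: bits 1001001010110100101010111001 walk d0:H0→d1:-→d2:-→d3:-→d4:-→d5:-→d6:-→d7:-→d8:-→d9:-→d10:-→d11:-→d12:-→d13:-→d14:-→d15:-→d16:-→d17:-→d18:-→d19:-→d20:-→d21:-→d22:-→d23:-→d24:-→d25:-→d26:-→d27:-→d28:H2 -> H2
  + 0.0.0.0/0 (H3) depth=0
  + 255.133.24.0/24 (H4) depth=24
  lookup 255.133.24.1: bits 111111111000010100011000 walk d0:H3→d1:-→d2:-→d3:-→d4:-→d5:-→d6:-→d7:-→d8:-→d9:-→d10:-→d11:-→d12:-→d13:-→d14:-→d15:-→d16:-→d17:-→d18:-→d19:-→d20:-→d21:-→d22:-→d23:-→d24:H4 -> H4
  lookup 255.133.24.0: bits 111111111000010100011000 walk d0:H3→d1:-→d2:-→d3:-→d4:-→d5:-→d6:-→d7:-→d8:-→d9:-→d10:-→d11:-→d12:-→d13:-→d14:-→d15:-→d16:-→d17:-→d18:-→d19:-→d20:-→d21:-→d22:-→d23:-→d24:H4 -> H4
  lookup 54.219.176.13: bits ε walk d0:H3 -> H3
  lookup 35.196.202.135: bits ε walk d0:H3 -> H3
  + 146.0.0.0/8 (H3) depth=8
  lookup 146.180.171.145: bits 1001001010110100101010111001 walk d0:H3→d1:-→d2:-→d3:-→d4:-→d5:-→d6:-→d7:-→d8:H3→d9:-→d10:-→d11:-→d12:-→d13:-→d14:-→d15:-→d16:-→d17:-→d18:-→d19:-→d20:-→d21:-→d22:-→d23:-→d24:-→d25:-→d26:-→d27:-→d28:H2 -> H2
  + 255.133.24.160/28 (H3) depth=28
  lookup 146.0.7.207: bits 10010010 walk d0:H3→d1:-→d2:-→d3:-→d4:-→d5:-→d6:-→d7:-→d8:H3 -> H3
  + 146.180.171.144/28 (H0) depth=28
  + 146.0.0.0/7 (H2) depth=7
  lookup 255.133.24.162: bits 1111111110000101000110001010 walk d0:H3→d1:-→d2:-→d3:-→d4:-→d5:-→d6:-→d7:-→d8:-→d9:-→d10:-→d11:-→d12:-→d13:-→d14:-→d15:-→d16:-→d17:-→d18:-→d19:-→d20:-→d21:-→d22:-→d23:-→d24:H4→d25:-→d26:-→d27:-→d28:H3 -> H3
  + 248.0.0.0/5 (H2) depth=5
  lookup 146.180.171.155: bits 1001001010110100101010111001 walk d0:H3→d1:-→d2:-→d3:-→d4:-→d5:-→d6:-→d7:H2→d8:H3→d9:-→d10:-→d11:-→d12:-→d13:-→d14:-→d15:-→d16:-→d17:-→d18:-→d19:-→d20:-→d21:-→d22:-→d23:-→d24:-→d25:-→d26:-→d27:-→d28:H0 -> H0
  + 146.180.0.0/16 (H0) depth=16
  lookup 146.0.7.125: bits 10010010 walk d0:H3→d1:-→d2:-→d3:-→d4:-→d5:-→d6:-→d7:H2→d8:H3 -> H3

== LOOKUPS ==
["H2","H2","H4","H4","H3","H3","H2","H3","H3","H0","H3"]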